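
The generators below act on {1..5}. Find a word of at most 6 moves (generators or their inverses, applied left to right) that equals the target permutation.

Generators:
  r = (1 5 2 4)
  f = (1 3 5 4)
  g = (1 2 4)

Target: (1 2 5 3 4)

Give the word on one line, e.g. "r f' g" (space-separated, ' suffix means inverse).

  after g': (1 4 2)
  after f: (2 3 5 4)
  after g: (1 2 3 5)
  after f: (1 2 5 3 4)

g' f g f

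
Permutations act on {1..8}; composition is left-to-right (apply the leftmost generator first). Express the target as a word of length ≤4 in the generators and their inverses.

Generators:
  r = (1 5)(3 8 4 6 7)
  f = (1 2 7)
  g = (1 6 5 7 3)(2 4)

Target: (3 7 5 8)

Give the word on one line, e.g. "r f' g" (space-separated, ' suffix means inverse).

  after g: (1 6 5 7 3)(2 4)
  after f': (1 6 5 2 4)(3 7)
  after g: (1 5 4 6 7)
  after r': (3 7 5 8)

g f' g r'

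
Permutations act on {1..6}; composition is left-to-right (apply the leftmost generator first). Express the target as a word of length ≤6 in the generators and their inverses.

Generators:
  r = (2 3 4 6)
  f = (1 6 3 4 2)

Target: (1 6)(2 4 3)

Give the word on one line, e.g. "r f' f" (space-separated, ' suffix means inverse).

  after f': (1 2 4 3 6)
  after f': (1 4 6 2 3)
  after r': (1 3)
  after f': (1 6)(2 4 3)

f' f' r' f'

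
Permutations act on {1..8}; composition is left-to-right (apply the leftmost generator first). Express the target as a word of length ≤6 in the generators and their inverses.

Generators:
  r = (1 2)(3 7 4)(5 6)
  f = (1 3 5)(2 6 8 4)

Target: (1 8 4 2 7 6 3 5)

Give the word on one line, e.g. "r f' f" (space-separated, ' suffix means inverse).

  after f: (1 3 5)(2 6 8 4)
  after f: (1 5 3)(2 8)(4 6)
  after r': (1 6 7 3 2 8)(4 5)
  after f: (1 8 3 6 7 5 2 4)
  after r': (1 8 4 2 7 6 3 5)

f f r' f r'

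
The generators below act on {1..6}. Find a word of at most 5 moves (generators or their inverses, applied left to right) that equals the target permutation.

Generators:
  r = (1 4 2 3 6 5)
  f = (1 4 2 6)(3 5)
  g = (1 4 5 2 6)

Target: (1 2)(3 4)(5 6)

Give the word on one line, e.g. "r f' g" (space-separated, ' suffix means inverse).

g' g' r f g

  after g': (1 6 2 5 4)
  after g': (1 2 4 6 5)
  after r: (1 3 6)(4 5)
  after f: (1 5 2 6 4 3)
  after g: (1 2)(3 4)(5 6)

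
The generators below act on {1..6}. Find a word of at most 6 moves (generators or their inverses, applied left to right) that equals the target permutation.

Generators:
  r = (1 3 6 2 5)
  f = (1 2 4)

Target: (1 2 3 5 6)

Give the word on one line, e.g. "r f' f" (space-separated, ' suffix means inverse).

r' f f f r'

  after r': (1 5 2 6 3)
  after f: (1 5 4)(2 6 3)
  after f: (1 5)(2 6 3 4)
  after f: (1 5 2 6 3)
  after r': (1 2 3 5 6)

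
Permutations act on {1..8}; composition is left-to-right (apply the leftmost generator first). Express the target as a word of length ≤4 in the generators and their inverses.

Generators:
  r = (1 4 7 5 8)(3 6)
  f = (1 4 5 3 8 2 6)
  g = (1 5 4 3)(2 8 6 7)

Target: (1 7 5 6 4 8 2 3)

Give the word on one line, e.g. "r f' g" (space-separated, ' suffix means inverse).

  after f: (1 4 5 3 8 2 6)
  after r: (1 7 5 6 4 8 2 3)

f r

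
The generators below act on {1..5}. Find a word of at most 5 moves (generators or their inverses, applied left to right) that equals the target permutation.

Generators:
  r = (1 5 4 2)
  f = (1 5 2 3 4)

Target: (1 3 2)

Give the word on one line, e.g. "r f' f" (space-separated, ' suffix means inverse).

r r f'

  after r: (1 5 4 2)
  after r: (1 4)(2 5)
  after f': (1 3 2)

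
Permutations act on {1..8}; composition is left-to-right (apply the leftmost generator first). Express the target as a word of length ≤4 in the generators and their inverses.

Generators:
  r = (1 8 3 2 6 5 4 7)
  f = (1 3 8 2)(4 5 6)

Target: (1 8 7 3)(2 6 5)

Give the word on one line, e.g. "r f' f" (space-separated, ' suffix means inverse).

  after r: (1 8 3 2 6 5 4 7)
  after f': (1 3 8)(2 5 6 4 7)
  after r': (1 8 7 3)(2 6 5)

r f' r'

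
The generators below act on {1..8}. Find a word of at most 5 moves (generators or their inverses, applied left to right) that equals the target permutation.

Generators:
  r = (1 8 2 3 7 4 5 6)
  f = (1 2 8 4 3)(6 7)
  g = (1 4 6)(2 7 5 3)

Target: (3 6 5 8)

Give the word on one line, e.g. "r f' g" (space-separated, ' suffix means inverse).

r r f f g'

  after r: (1 8 2 3 7 4 5 6)
  after r: (1 2 7 5)(3 4 6 8)
  after f: (1 8)(2 6 4 7 5)
  after f: (1 4 6 3)(2 7 5 8)
  after g': (3 6 5 8)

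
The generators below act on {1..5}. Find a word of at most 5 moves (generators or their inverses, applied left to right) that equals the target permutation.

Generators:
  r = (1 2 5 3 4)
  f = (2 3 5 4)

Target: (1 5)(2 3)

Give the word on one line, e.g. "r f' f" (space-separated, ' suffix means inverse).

  after f': (2 4 5 3)
  after r: (1 2)(3 5 4)
  after f': (1 4 2)
  after r': (1 3 5 2 4)
  after r': (1 5)(2 3)

f' r f' r' r'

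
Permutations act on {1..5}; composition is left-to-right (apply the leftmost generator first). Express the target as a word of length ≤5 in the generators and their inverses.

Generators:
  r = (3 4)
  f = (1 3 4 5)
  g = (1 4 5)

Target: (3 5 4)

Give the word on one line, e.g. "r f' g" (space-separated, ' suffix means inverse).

  after g: (1 4 5)
  after r': (1 3 4 5)
  after g': (1 3)
  after f': (3 5 4)

g r' g' f'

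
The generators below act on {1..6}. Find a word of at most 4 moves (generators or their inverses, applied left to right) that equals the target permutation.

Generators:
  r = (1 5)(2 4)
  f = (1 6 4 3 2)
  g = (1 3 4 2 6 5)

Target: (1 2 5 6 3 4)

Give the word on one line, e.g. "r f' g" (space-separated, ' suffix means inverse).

  after f: (1 6 4 3 2)
  after g': (1 2 5 6 3 4)

f g'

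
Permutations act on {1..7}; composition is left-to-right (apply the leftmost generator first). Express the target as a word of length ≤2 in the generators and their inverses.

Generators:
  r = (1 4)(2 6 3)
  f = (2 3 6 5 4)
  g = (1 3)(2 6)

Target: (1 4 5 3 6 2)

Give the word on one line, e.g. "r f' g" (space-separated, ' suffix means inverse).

  after f': (2 4 5 6 3)
  after r: (1 4 5 3 6 2)

f' r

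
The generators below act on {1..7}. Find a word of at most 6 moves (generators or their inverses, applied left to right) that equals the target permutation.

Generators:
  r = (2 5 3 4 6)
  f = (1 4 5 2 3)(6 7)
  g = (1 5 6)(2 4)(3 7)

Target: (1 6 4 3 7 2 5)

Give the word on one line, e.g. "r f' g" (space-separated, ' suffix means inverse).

  after f': (1 3 2 5 4)(6 7)
  after r': (1 5 3 6 7 4)
  after f: (1 2 3 7 5)
  after r': (1 6 4 3 7 2 5)

f' r' f r'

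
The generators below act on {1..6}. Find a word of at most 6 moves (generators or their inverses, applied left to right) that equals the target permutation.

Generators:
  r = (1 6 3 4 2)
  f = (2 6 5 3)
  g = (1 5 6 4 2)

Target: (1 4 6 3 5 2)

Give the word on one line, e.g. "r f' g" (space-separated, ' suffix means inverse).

f' r r r

  after f': (2 3 5 6)
  after r: (1 6)(2 4)(3 5)
  after r: (1 3 5 4)
  after r: (1 4 6 3 5 2)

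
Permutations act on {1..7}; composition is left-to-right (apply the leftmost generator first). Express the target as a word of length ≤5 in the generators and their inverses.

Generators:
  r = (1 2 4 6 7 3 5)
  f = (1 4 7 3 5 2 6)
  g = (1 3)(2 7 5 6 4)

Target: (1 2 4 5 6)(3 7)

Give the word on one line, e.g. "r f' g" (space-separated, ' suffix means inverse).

  after f': (1 6 2 5 3 7 4)
  after g': (1 5)(2 7 6 4 3)
  after r': (1 3)(2 6)(4 7)
  after f: (1 5 2)(3 4)
  after f: (1 2 4 5 6)(3 7)

f' g' r' f f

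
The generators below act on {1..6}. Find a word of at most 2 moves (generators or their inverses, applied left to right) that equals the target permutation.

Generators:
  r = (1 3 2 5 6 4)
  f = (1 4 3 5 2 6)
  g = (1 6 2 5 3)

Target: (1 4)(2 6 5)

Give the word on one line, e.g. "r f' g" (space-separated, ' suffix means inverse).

g r

  after g: (1 6 2 5 3)
  after r: (1 4)(2 6 5)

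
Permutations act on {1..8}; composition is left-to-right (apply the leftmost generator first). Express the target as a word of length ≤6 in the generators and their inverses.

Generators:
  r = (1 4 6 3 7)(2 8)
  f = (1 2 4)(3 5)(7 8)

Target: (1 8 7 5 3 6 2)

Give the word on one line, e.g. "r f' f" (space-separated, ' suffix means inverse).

  after r: (1 4 6 3 7)(2 8)
  after r: (1 6 7 4 3)
  after r: (1 3 4 7 6)(2 8)
  after r: (1 7 3 6 4)
  after f': (1 8 7 5 3 6 2)

r r r r f'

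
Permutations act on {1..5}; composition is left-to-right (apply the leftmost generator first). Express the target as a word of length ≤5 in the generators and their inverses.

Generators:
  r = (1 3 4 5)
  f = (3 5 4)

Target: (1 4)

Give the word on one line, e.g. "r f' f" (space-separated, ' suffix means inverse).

f' r f'

  after f': (3 4 5)
  after r: (1 3 5 4)
  after f': (1 4)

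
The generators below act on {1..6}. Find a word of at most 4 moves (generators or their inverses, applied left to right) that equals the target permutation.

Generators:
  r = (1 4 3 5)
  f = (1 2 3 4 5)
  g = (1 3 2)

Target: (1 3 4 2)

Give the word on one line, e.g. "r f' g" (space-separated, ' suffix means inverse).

r f'

  after r: (1 4 3 5)
  after f': (1 3 4 2)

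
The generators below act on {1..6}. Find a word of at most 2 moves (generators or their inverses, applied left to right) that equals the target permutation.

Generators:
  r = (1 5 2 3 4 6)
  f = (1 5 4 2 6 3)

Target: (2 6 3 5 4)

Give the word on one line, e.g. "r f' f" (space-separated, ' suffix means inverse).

  after r: (1 5 2 3 4 6)
  after f': (2 6 3 5 4)

r f'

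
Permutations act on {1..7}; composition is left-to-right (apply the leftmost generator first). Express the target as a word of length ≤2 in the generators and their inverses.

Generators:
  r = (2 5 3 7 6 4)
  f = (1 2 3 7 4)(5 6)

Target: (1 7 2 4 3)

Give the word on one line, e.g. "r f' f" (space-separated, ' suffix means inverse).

f' f'

  after f': (1 4 7 3 2)(5 6)
  after f': (1 7 2 4 3)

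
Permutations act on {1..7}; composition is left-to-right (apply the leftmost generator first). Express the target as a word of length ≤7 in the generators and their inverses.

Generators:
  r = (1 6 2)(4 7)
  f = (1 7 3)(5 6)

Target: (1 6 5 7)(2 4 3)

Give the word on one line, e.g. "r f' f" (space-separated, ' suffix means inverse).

  after r': (1 2 6)(4 7)
  after r': (1 6 2)
  after f: (1 5 6 2 7 3)
  after r': (1 5)(2 4 7 3)
  after f: (1 6 5 7)(2 4 3)

r' r' f r' f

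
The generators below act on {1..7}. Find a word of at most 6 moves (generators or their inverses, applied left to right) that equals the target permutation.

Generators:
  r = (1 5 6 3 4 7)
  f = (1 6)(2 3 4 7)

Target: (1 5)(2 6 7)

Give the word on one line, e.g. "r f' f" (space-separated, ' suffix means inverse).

f' f' f' r'

  after f': (1 6)(2 7 4 3)
  after f': (2 4)(3 7)
  after f': (1 6)(2 3 4 7)
  after r': (1 5)(2 6 7)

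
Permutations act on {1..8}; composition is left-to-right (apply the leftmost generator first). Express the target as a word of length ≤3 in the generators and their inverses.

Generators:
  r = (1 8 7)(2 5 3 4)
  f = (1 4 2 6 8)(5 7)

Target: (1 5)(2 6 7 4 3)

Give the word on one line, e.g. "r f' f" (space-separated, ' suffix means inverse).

f r' r'

  after f: (1 4 2 6 8)(5 7)
  after r': (1 3 5 8 7 2 6)
  after r': (1 5)(2 6 7 4 3)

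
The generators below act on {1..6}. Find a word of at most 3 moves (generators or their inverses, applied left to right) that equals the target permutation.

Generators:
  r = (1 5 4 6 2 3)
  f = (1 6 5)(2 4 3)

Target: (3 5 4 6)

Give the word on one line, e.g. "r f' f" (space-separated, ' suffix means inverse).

  after f: (1 6 5)(2 4 3)
  after f: (1 5 6)(2 3 4)
  after r': (3 5 4 6)

f f r'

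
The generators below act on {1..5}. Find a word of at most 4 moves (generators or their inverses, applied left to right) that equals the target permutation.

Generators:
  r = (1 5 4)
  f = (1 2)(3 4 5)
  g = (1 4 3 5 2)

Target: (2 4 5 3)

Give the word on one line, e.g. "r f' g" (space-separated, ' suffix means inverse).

f' g

  after f': (1 2)(3 5 4)
  after g: (2 4 5 3)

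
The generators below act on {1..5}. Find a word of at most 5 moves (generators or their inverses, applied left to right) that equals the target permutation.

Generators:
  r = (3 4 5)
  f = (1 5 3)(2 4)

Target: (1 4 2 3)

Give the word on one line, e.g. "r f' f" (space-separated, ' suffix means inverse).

  after f: (1 5 3)(2 4)
  after r: (1 3)(2 5 4)
  after r: (1 4 2 3)

f r r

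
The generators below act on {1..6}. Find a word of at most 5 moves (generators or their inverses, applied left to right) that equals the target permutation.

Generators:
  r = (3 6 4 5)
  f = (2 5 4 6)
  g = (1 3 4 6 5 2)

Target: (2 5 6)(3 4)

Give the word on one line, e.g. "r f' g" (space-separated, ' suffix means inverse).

f g f' g' r

  after f: (2 5 4 6)
  after g: (1 3 4 5 6)
  after f': (1 3 5 4 2 6)
  after g': (2 4 5 3 6)
  after r: (2 5 6)(3 4)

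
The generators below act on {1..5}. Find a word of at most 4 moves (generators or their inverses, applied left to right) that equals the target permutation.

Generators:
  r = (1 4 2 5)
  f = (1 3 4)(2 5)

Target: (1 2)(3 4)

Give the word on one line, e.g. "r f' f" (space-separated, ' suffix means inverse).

r' f

  after r': (1 5 2 4)
  after f: (1 2)(3 4)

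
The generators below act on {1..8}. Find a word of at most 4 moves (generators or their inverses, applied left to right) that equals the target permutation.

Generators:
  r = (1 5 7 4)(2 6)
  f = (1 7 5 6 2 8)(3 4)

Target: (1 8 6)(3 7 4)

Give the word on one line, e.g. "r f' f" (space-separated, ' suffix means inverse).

f' r'

  after f': (1 8 2 6 5 7)(3 4)
  after r': (1 8 6)(3 7 4)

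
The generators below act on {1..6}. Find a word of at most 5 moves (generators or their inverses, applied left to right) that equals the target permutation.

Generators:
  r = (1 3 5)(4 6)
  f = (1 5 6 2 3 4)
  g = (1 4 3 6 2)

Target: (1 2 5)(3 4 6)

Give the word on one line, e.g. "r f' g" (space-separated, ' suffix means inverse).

  after g: (1 4 3 6 2)
  after r: (1 6 2 3 4 5)
  after r: (1 4)(2 5 3 6)
  after g': (2 5 4)
  after g': (1 2 5)(3 4 6)

g r r g' g'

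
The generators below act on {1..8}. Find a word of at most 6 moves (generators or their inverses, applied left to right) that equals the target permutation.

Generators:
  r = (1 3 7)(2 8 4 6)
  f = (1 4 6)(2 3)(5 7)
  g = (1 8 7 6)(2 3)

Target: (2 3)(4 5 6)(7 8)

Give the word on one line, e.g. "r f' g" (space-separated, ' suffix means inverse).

f g f' g' f

  after f: (1 4 6)(2 3)(5 7)
  after g: (1 4)(5 6 8 7)
  after f': (2 3)(4 6 8 5)
  after g': (1 6)(4 7 8 5)
  after f: (2 3)(4 5 6)(7 8)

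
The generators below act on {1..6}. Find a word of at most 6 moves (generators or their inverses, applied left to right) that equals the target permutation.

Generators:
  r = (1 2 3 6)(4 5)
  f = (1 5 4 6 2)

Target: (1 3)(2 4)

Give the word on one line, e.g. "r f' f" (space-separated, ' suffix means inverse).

  after f': (1 2 6 4 5)
  after r: (1 3 6 5 2)
  after f: (1 3 2 5)(4 6)
  after f: (1 3)(2 4)

f' r f f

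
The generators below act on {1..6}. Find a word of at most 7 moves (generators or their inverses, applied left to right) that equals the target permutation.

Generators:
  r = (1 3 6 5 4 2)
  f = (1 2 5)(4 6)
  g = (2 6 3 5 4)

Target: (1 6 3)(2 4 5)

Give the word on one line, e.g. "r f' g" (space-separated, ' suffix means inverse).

r' f r' g r

  after r': (1 2 4 5 6 3)
  after f: (1 5 4)(2 6 3)
  after r': (1 6)(2 3 4)
  after g: (1 3 2 5 4 6)
  after r: (1 6 3)(2 4 5)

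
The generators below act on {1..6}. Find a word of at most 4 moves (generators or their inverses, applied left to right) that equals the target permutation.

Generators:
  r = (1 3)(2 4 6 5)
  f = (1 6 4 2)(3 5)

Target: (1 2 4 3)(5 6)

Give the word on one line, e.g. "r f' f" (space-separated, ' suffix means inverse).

  after f: (1 6 4 2)(3 5)
  after f: (1 4)(2 6)
  after r': (1 2 4 3)(5 6)

f f r'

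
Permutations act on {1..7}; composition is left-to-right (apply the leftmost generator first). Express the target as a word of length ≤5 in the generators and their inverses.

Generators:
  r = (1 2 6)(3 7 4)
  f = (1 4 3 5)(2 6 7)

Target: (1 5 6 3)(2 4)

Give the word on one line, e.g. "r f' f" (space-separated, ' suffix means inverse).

  after f: (1 4 3 5)(2 6 7)
  after r': (1 7)(3 5 6)
  after r': (1 3 5 2)(4 7 6)
  after f: (1 5 6 3)(2 4)

f r' r' f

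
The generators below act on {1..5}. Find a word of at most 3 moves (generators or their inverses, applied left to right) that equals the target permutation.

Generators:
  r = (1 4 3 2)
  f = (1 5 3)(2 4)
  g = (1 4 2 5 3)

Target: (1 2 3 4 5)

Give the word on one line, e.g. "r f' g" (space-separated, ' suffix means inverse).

g g

  after g: (1 4 2 5 3)
  after g: (1 2 3 4 5)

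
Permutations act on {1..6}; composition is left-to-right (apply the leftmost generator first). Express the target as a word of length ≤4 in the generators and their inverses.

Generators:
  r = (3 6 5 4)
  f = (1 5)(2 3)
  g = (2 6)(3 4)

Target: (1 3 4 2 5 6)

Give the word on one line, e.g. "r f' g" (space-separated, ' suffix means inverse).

  after r: (3 6 5 4)
  after f': (1 5 4 2 3 6)
  after r: (1 4 2 6)(3 5)
  after r: (1 3 4 2 5 6)

r f' r r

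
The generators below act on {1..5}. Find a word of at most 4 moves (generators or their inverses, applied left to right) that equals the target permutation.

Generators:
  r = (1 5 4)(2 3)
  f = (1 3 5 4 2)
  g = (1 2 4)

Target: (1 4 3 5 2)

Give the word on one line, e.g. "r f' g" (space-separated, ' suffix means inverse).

g f g'

  after g: (1 2 4)
  after f: (3 5 4)
  after g': (1 4 3 5 2)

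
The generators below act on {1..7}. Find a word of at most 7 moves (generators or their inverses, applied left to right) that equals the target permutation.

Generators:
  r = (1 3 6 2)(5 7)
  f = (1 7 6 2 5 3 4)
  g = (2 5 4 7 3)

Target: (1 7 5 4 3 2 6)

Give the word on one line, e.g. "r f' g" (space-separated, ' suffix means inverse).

f' g' f' g r

  after f': (1 4 3 5 2 6 7)
  after g': (1 5 3 2 6 4 7)
  after f': (1 2 7 4)(3 6)
  after g: (1 5 4)(2 3 6)
  after r: (1 7 5 4 3 2 6)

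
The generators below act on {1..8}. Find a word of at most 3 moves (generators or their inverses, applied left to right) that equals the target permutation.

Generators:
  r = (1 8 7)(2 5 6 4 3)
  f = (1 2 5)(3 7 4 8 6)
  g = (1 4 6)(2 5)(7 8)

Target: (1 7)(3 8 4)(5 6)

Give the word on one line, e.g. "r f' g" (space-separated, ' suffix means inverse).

r' g' r

  after r': (1 7 8)(2 3 4 6 5)
  after g': (1 8 6 2 3)
  after r: (1 7)(3 8 4)(5 6)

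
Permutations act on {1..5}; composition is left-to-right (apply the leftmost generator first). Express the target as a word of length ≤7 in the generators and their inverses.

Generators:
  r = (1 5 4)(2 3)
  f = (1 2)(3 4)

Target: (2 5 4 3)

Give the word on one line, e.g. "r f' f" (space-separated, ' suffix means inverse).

  after r: (1 5 4)(2 3)
  after r: (1 4 5)
  after f': (1 3 4 5 2)
  after r: (1 2 5 3)
  after f': (2 5 4 3)

r r f' r f'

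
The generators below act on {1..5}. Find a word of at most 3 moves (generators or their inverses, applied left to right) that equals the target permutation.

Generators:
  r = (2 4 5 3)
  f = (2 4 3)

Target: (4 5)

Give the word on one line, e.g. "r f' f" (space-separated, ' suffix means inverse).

  after f: (2 4 3)
  after r': (4 5)

f r'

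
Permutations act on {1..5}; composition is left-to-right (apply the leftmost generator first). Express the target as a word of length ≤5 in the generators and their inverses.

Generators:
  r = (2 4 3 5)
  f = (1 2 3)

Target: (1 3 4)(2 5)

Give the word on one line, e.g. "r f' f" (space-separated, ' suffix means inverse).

r r r f'

  after r: (2 4 3 5)
  after r: (2 3)(4 5)
  after r: (2 5 3 4)
  after f': (1 3 4)(2 5)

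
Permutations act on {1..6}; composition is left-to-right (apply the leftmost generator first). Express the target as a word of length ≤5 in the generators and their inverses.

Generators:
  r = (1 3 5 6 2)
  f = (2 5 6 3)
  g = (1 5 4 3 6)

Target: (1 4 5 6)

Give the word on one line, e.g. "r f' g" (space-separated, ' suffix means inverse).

f' g g r'

  after f': (2 3 6 5)
  after g: (1 5 2 6 4 3)
  after g: (1 4 6 3 5 2)
  after r': (1 4 5 6)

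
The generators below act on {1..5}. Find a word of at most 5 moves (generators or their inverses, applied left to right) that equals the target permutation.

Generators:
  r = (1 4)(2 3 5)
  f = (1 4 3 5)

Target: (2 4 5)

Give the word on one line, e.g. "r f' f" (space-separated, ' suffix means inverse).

  after f': (1 5 3 4)
  after r': (1 3)(2 5)
  after f': (1 4)(2 3 5)
  after f': (2 4 5)

f' r' f' f'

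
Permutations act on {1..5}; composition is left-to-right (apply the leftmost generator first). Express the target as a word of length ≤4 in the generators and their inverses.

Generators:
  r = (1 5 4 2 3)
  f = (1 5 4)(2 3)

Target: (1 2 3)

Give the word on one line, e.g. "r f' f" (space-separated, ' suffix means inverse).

  after f: (1 5 4)(2 3)
  after f: (1 4 5)
  after r: (1 2 3)

f f r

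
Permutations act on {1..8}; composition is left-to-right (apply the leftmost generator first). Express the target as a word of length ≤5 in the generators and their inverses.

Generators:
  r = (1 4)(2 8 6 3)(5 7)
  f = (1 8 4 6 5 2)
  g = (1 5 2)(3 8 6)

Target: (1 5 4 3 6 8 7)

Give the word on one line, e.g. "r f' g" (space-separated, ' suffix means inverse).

r' g' r' f' f'

  after r': (1 4)(2 3 6 8)(5 7)
  after g': (1 4 2 6 3 8 5 7)
  after r': (2 8 7 4 3)
  after f': (1 2)(3 5 6 4)(7 8)
  after f': (1 5 4 3 6 8 7)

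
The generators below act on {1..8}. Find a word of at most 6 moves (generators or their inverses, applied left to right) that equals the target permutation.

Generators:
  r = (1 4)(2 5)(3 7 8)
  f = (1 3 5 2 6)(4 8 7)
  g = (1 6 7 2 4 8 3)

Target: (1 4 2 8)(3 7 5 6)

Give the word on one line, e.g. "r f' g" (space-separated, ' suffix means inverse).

g r f r'

  after g: (1 6 7 2 4 8 3)
  after r: (1 6 8 7 5 2)(3 4)
  after f: (2 3 8 4 5 6 7)
  after r': (1 4 2 8)(3 7 5 6)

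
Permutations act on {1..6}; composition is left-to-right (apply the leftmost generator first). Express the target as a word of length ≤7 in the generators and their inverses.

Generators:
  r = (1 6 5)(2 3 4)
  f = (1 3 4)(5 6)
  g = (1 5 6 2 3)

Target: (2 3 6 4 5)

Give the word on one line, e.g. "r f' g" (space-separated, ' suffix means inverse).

  after g: (1 5 6 2 3)
  after f: (1 6 2 4)
  after g: (1 2 4 5 6 3)
  after g: (1 3 5 2 4 6)
  after f': (2 3 6 4 5)

g f g g f'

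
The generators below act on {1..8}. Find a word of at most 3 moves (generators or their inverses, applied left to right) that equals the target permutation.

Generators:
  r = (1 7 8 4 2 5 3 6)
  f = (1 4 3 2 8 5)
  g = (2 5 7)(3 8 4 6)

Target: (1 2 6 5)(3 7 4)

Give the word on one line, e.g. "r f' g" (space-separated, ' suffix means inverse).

  after r': (1 6 3 5 2 4 8 7)
  after g: (1 3 7)(2 6 8)
  after f: (1 2 6 5)(3 7 4)

r' g f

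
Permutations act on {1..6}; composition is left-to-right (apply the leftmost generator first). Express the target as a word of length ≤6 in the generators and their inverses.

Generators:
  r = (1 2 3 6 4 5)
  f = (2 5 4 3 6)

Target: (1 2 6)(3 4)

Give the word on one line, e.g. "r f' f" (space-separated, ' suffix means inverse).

r' f' r r f

  after r': (1 5 4 6 3 2)
  after f': (1 2)(3 6 4)
  after r: (1 3 4 6 5)
  after r: (1 6)(2 3 5)
  after f: (1 2 6)(3 4)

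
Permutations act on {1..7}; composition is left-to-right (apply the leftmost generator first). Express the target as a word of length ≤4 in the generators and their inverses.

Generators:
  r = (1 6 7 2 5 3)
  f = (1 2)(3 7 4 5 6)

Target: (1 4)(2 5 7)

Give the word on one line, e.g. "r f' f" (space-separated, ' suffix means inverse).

  after f': (1 2)(3 6 5 4 7)
  after r: (1 5 4 2 6 3 7)
  after f': (1 4)(2 5 7)

f' r f'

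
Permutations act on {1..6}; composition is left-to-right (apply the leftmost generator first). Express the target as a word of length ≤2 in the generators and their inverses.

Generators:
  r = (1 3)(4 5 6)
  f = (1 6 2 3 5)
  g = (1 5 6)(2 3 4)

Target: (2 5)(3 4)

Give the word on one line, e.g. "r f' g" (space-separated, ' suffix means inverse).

g f

  after g: (1 5 6)(2 3 4)
  after f: (2 5)(3 4)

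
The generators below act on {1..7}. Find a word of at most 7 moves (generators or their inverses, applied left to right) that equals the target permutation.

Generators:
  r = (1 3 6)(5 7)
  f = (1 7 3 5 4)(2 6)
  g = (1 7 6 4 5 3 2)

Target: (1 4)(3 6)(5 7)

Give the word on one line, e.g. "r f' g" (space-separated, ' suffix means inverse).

f g r' g' f

  after f: (1 7 3 5 4)(2 6)
  after g: (1 6)(2 4 7)
  after r': (1 3)(2 4 5 7)
  after g': (1 5)(2 6 7 3)
  after f: (1 4)(3 6)(5 7)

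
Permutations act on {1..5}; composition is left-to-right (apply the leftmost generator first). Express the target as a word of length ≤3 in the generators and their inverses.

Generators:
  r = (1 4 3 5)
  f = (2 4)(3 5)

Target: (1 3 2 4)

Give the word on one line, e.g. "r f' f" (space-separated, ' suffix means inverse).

r' f

  after r': (1 5 3 4)
  after f: (1 3 2 4)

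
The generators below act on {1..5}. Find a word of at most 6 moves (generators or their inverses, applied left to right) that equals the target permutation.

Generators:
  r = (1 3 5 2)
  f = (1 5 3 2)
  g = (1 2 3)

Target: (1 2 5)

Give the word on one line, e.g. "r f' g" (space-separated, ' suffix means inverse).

  after f: (1 5 3 2)
  after r: (1 2 3)
  after f: (3 5)
  after r': (1 2 5)

f r f r'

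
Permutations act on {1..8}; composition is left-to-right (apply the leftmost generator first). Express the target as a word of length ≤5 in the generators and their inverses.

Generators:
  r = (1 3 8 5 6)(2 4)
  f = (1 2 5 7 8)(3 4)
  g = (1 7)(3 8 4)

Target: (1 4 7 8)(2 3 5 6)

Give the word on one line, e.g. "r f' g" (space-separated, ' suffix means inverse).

  after g: (1 7)(3 8 4)
  after g: (3 4 8)
  after r: (1 3 2 4 5 6)
  after f: (1 4 7 8)(2 3 5 6)

g g r f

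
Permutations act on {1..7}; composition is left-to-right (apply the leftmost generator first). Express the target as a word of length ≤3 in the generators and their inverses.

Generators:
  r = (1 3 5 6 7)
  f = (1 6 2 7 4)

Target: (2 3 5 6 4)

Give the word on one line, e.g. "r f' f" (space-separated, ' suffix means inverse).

f' f' r

  after f': (1 4 7 2 6)
  after f': (1 7 6 4 2)
  after r: (2 3 5 6 4)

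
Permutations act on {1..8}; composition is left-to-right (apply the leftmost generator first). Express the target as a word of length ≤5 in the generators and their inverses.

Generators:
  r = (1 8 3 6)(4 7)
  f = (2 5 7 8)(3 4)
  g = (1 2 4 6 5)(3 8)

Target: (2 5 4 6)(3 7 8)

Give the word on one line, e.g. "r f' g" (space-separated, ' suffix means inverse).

  after g: (1 2 4 6 5)(3 8)
  after r: (1 2 7 4)(5 8 6)
  after f': (1 8 6 2 5 7 3 4)
  after r': (2 5 4 6)(3 7 8)

g r f' r'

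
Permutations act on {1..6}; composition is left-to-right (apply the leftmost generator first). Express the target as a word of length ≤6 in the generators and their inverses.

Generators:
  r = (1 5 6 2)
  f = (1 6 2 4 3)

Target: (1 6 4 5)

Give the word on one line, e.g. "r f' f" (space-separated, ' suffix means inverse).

f' r' f r r

  after f': (1 3 4 2 6)
  after r': (1 3 4 6 2 5)
  after f: (2 5 6 4)
  after r: (1 5 2 6 4)
  after r: (1 6 4 5)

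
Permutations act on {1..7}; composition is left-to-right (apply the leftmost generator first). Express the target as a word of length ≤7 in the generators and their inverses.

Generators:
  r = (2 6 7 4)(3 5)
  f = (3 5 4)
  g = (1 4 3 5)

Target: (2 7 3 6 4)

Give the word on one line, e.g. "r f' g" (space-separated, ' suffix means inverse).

g' r f g r

  after g': (1 5 3 4)
  after r: (1 3 2 6 7 4)
  after f: (1 5 4)(2 6 7 3)
  after g: (2 6 7 5 3)
  after r: (2 7 3 6 4)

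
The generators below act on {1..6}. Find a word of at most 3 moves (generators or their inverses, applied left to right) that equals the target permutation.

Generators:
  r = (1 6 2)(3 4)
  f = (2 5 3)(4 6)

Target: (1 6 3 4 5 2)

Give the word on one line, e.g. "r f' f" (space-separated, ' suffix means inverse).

r f f

  after r: (1 6 2)(3 4)
  after f: (1 4 2)(3 6 5)
  after f: (1 6 3 4 5 2)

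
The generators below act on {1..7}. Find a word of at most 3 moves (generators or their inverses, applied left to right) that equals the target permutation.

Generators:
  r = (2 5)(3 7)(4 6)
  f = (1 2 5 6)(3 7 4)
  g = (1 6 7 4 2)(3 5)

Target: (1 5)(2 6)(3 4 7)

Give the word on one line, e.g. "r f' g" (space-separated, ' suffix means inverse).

f f

  after f: (1 2 5 6)(3 7 4)
  after f: (1 5)(2 6)(3 4 7)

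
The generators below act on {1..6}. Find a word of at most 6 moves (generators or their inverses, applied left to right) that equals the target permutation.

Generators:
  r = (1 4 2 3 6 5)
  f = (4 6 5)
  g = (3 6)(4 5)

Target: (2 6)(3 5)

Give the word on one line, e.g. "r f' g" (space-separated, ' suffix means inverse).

  after g: (3 6)(4 5)
  after r: (1 4)(2 3 5)
  after f': (1 5 2 3 6 4)
  after r: (2 6)(3 5)

g r f' r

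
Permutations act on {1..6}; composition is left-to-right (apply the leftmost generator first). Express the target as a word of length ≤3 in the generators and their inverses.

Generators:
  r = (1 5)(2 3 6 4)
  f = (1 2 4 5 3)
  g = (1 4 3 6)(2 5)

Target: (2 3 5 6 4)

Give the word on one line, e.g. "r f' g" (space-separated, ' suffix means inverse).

  after f': (1 3 5 4 2)
  after g: (1 6)(2 4 5 3)
  after g: (2 3 5 6 4)

f' g g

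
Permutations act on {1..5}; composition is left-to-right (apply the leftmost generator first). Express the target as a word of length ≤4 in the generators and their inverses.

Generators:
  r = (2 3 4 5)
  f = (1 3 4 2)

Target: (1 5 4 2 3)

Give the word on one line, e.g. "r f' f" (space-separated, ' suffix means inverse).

r f f r

  after r: (2 3 4 5)
  after f: (1 3 2 4 5)
  after f: (1 4 5 3)
  after r: (1 5 4 2 3)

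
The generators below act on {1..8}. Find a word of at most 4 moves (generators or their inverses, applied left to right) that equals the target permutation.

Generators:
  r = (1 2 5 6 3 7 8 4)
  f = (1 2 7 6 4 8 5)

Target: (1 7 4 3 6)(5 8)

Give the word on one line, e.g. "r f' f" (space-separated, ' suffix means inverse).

f' f' r'

  after f': (1 5 8 4 6 7 2)
  after f': (1 8 6 2 5 4 7)
  after r': (1 7 4 3 6)(5 8)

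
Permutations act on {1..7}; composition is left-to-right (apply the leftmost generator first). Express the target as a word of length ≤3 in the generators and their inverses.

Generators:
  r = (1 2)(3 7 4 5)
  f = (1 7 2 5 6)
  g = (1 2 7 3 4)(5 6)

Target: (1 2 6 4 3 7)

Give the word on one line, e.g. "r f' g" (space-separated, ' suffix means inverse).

f g'

  after f: (1 7 2 5 6)
  after g': (1 2 6 4 3 7)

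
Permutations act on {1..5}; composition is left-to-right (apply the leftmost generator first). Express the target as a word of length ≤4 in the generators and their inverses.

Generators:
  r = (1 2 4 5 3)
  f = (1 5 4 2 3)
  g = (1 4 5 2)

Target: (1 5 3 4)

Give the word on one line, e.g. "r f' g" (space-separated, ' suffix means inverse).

  after g': (1 2 5 4)
  after f': (1 4 3 2)
  after r: (1 5 3 4)

g' f' r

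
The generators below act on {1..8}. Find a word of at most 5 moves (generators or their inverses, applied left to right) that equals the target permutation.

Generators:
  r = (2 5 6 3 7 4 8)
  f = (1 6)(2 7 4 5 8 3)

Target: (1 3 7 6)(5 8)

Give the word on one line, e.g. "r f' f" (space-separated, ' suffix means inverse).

  after f': (1 6)(2 3 8 5 4 7)
  after r: (1 3 2 7 5 8 6)
  after f: (1 2 4 5 3 7 8)
  after f: (1 7 3 4 8 6)(2 5)
  after r': (1 3 7 6)(5 8)

f' r f f r'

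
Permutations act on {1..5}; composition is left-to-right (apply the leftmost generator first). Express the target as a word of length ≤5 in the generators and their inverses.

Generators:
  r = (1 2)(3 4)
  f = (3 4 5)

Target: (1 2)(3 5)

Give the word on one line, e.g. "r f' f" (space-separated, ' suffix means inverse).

f' r' f f f

  after f': (3 5 4)
  after r': (1 2)(3 5)
  after f: (1 2)(4 5)
  after f: (1 2)(3 4)
  after f: (1 2)(3 5)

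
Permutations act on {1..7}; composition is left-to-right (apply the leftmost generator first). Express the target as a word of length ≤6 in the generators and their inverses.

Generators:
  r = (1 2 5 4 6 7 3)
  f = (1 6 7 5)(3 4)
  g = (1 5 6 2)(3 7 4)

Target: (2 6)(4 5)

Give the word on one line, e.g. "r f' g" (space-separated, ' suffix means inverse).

  after r': (1 3 7 6 4 5 2)
  after r': (1 7 4 2 3 6 5)
  after r': (1 6 2 7 5 3 4)
  after f': (2 6)(4 5)

r' r' r' f'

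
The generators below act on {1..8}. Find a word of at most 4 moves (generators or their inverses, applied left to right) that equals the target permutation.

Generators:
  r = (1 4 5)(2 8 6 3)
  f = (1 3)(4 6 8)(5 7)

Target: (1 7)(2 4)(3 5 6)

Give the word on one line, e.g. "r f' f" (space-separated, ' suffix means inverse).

  after r': (1 5 4)(2 3 6 8)
  after f': (1 7 5 8 2)(3 4)
  after r: (1 7)(2 4)(3 5 6)

r' f' r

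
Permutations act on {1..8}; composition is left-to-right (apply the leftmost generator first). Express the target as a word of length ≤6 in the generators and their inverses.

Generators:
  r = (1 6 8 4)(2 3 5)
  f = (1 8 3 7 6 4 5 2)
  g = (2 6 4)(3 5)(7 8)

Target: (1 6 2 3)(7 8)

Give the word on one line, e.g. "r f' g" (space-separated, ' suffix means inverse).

f' r f' r'

  after f': (1 2 5 4 6 7 3 8)
  after r: (1 3 4 8 6 7 5)
  after f': (1 8 7 4)(2 5)(3 6)
  after r': (1 6 2 3)(7 8)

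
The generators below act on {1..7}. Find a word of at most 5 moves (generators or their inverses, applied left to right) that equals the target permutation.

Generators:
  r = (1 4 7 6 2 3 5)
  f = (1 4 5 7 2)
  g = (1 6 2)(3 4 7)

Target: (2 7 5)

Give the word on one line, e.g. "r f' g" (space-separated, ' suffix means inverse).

r' r' r' g

  after r': (1 5 3 2 6 7 4)
  after r': (1 3 6 4 5 2 7)
  after r': (1 2 4 3 7 5 6)
  after g: (2 7 5)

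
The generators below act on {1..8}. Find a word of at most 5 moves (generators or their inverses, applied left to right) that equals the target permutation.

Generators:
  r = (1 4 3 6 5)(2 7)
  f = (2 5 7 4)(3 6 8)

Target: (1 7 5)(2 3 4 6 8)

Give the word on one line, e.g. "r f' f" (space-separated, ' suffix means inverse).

  after f': (2 4 7 5)(3 8 6)
  after r: (1 4 2 3 8 5 7)
  after f: (1 2 6 8 7)(4 5)
  after r': (1 7 5)(2 3 4 6 8)

f' r f r'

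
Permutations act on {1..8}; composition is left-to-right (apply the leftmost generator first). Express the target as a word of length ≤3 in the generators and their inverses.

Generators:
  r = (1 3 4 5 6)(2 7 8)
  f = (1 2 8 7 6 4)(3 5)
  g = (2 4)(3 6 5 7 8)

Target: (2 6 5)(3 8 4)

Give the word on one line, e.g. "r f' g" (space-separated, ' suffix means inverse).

  after r': (1 6 5 4 3)(2 8 7)
  after f: (1 4 5)(2 7 8 6 3)
  after f: (2 6 5)(3 8 4)

r' f f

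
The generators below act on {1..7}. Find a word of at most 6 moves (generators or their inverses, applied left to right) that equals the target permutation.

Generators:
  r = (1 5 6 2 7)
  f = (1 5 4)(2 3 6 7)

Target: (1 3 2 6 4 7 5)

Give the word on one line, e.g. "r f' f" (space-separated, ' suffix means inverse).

r' f' r f

  after r': (1 7 2 6 5)
  after f': (1 6)(2 3)(4 5)
  after r: (1 2 3 7)(4 6 5)
  after f: (1 3 2 6 4 7 5)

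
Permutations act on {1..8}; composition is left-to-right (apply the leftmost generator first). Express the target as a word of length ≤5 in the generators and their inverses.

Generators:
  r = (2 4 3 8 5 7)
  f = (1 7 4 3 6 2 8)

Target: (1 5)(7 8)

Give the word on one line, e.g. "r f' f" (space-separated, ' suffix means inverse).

  after r': (2 7 5 8 3 4)
  after f': (1 8 4 6 3 7 5 2)
  after r: (1 5 4 6 8 3 2)
  after f': (1 5 7)(2 8 4 3 6)
  after f': (1 5)(7 8)

r' f' r f' f'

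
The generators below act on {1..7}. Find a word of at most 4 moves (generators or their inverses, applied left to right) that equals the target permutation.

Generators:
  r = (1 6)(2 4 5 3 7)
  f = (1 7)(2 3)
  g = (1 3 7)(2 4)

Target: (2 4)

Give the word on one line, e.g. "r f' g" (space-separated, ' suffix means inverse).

  after g: (1 3 7)(2 4)
  after g: (1 7 3)
  after g: (2 4)

g g g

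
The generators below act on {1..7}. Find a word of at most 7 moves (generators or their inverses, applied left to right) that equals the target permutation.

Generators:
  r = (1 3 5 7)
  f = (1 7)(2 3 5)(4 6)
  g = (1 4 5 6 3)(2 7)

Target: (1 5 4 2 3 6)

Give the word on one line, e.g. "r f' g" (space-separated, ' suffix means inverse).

g' r f r' f'

  after g': (1 3 6 5 4)(2 7)
  after r: (1 5 4 3 6 7 2)
  after f: (1 2 7 3 4 5 6)
  after r': (1 2 5 6 7)(3 4)
  after f': (1 5 4 2 3 6)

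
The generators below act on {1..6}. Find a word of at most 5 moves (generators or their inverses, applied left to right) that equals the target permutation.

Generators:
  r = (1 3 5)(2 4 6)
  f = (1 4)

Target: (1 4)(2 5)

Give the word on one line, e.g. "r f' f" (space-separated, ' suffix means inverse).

  after f': (1 4)
  after r: (1 6 2 4 3 5)
  after f: (1 6 2)(3 5 4)
  after r': (1 4)(2 5)

f' r f r'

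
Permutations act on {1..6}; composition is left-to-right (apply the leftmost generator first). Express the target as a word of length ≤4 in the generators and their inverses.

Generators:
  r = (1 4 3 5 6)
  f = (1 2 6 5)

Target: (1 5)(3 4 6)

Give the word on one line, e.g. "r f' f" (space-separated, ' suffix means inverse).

f r' f f

  after f: (1 2 6 5)
  after r': (1 2 5 6 3 4)
  after f: (1 6 3 4 2)
  after f: (1 5)(3 4 6)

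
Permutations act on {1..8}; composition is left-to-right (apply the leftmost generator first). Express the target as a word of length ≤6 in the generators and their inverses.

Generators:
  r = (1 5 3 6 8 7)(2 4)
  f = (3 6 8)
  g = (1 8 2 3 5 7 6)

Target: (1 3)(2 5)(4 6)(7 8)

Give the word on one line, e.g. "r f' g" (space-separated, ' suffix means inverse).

r g r' g g

  after r: (1 5 3 6 8 7)(2 4)
  after g: (1 7 8 6 2 4 3)
  after r': (1 8 3 7 6 4 5)
  after g: (1 2 3 6 4 7)(5 8)
  after g: (1 3)(2 5)(4 6)(7 8)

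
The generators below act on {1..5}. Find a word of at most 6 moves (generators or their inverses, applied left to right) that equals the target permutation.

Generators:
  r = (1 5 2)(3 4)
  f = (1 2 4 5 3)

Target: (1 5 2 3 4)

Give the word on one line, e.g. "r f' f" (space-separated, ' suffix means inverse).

  after r: (1 5 2)(3 4)
  after f: (1 3 5 4)
  after f: (2 4)
  after r: (1 5 2 3 4)

r f f r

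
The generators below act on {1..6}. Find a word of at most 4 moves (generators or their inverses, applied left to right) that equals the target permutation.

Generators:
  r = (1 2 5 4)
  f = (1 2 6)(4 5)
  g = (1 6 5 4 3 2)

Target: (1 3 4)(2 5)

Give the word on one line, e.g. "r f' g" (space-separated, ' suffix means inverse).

g' g' f

  after g': (1 2 3 4 5 6)
  after g': (1 3 5)(2 4 6)
  after f: (1 3 4)(2 5)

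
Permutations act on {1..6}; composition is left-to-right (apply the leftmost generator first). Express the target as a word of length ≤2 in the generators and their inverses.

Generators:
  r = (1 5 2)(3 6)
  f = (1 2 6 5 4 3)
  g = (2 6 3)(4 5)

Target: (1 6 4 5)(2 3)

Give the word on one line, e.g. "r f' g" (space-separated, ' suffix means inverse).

  after r: (1 5 2)(3 6)
  after f': (1 6 4 5)(2 3)

r f'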